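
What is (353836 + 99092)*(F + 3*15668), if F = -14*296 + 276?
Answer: 19537502208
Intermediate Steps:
F = -3868 (F = -4144 + 276 = -3868)
(353836 + 99092)*(F + 3*15668) = (353836 + 99092)*(-3868 + 3*15668) = 452928*(-3868 + 47004) = 452928*43136 = 19537502208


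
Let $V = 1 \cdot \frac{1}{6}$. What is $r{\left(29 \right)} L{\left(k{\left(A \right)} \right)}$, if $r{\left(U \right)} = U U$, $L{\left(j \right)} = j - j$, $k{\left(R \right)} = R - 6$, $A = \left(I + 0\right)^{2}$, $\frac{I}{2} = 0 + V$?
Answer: $0$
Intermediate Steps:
$V = \frac{1}{6}$ ($V = 1 \cdot \frac{1}{6} = \frac{1}{6} \approx 0.16667$)
$I = \frac{1}{3}$ ($I = 2 \left(0 + \frac{1}{6}\right) = 2 \cdot \frac{1}{6} = \frac{1}{3} \approx 0.33333$)
$A = \frac{1}{9}$ ($A = \left(\frac{1}{3} + 0\right)^{2} = \left(\frac{1}{3}\right)^{2} = \frac{1}{9} \approx 0.11111$)
$k{\left(R \right)} = -6 + R$ ($k{\left(R \right)} = R - 6 = -6 + R$)
$L{\left(j \right)} = 0$
$r{\left(U \right)} = U^{2}$
$r{\left(29 \right)} L{\left(k{\left(A \right)} \right)} = 29^{2} \cdot 0 = 841 \cdot 0 = 0$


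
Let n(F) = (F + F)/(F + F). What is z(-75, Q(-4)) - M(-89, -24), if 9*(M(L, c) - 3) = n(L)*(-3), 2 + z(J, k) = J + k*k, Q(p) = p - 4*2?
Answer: 193/3 ≈ 64.333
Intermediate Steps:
Q(p) = -8 + p (Q(p) = p - 8 = -8 + p)
n(F) = 1 (n(F) = (2*F)/((2*F)) = (2*F)*(1/(2*F)) = 1)
z(J, k) = -2 + J + k**2 (z(J, k) = -2 + (J + k*k) = -2 + (J + k**2) = -2 + J + k**2)
M(L, c) = 8/3 (M(L, c) = 3 + (1*(-3))/9 = 3 + (1/9)*(-3) = 3 - 1/3 = 8/3)
z(-75, Q(-4)) - M(-89, -24) = (-2 - 75 + (-8 - 4)**2) - 1*8/3 = (-2 - 75 + (-12)**2) - 8/3 = (-2 - 75 + 144) - 8/3 = 67 - 8/3 = 193/3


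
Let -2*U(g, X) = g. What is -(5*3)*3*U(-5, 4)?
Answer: -225/2 ≈ -112.50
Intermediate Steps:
U(g, X) = -g/2
-(5*3)*3*U(-5, 4) = -(5*3)*3*(-½*(-5)) = -15*3*5/2 = -45*5/2 = -1*225/2 = -225/2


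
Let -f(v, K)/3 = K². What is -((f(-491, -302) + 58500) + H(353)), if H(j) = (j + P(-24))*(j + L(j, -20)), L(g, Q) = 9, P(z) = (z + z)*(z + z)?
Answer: -746722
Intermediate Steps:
f(v, K) = -3*K²
P(z) = 4*z² (P(z) = (2*z)*(2*z) = 4*z²)
H(j) = (9 + j)*(2304 + j) (H(j) = (j + 4*(-24)²)*(j + 9) = (j + 4*576)*(9 + j) = (j + 2304)*(9 + j) = (2304 + j)*(9 + j) = (9 + j)*(2304 + j))
-((f(-491, -302) + 58500) + H(353)) = -((-3*(-302)² + 58500) + (20736 + 353² + 2313*353)) = -((-3*91204 + 58500) + (20736 + 124609 + 816489)) = -((-273612 + 58500) + 961834) = -(-215112 + 961834) = -1*746722 = -746722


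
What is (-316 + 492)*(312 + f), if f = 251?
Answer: 99088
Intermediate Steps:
(-316 + 492)*(312 + f) = (-316 + 492)*(312 + 251) = 176*563 = 99088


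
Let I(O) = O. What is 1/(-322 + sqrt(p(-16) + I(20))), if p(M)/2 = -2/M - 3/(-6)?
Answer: -1288/414651 - 2*sqrt(85)/414651 ≈ -0.0031507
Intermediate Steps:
p(M) = 1 - 4/M (p(M) = 2*(-2/M - 3/(-6)) = 2*(-2/M - 3*(-1/6)) = 2*(-2/M + 1/2) = 2*(1/2 - 2/M) = 1 - 4/M)
1/(-322 + sqrt(p(-16) + I(20))) = 1/(-322 + sqrt((-4 - 16)/(-16) + 20)) = 1/(-322 + sqrt(-1/16*(-20) + 20)) = 1/(-322 + sqrt(5/4 + 20)) = 1/(-322 + sqrt(85/4)) = 1/(-322 + sqrt(85)/2)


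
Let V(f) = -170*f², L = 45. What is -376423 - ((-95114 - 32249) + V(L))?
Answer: 95190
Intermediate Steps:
-376423 - ((-95114 - 32249) + V(L)) = -376423 - ((-95114 - 32249) - 170*45²) = -376423 - (-127363 - 170*2025) = -376423 - (-127363 - 344250) = -376423 - 1*(-471613) = -376423 + 471613 = 95190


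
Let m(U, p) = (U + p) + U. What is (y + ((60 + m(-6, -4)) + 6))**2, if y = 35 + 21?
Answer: 11236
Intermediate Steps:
m(U, p) = p + 2*U
y = 56
(y + ((60 + m(-6, -4)) + 6))**2 = (56 + ((60 + (-4 + 2*(-6))) + 6))**2 = (56 + ((60 + (-4 - 12)) + 6))**2 = (56 + ((60 - 16) + 6))**2 = (56 + (44 + 6))**2 = (56 + 50)**2 = 106**2 = 11236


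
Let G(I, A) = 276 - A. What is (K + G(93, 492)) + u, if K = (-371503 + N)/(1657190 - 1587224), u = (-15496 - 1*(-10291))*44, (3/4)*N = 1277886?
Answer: -5345797877/23322 ≈ -2.2922e+5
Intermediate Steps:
N = 1703848 (N = (4/3)*1277886 = 1703848)
u = -229020 (u = (-15496 + 10291)*44 = -5205*44 = -229020)
K = 444115/23322 (K = (-371503 + 1703848)/(1657190 - 1587224) = 1332345/69966 = 1332345*(1/69966) = 444115/23322 ≈ 19.043)
(K + G(93, 492)) + u = (444115/23322 + (276 - 1*492)) - 229020 = (444115/23322 + (276 - 492)) - 229020 = (444115/23322 - 216) - 229020 = -4593437/23322 - 229020 = -5345797877/23322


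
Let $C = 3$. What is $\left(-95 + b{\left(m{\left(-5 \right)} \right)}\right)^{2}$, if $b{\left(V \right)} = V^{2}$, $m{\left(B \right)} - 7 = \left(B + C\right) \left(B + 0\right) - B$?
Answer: $151321$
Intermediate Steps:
$m{\left(B \right)} = 7 - B + B \left(3 + B\right)$ ($m{\left(B \right)} = 7 - \left(B - \left(B + 3\right) \left(B + 0\right)\right) = 7 + \left(\left(3 + B\right) B - B\right) = 7 + \left(B \left(3 + B\right) - B\right) = 7 + \left(- B + B \left(3 + B\right)\right) = 7 - B + B \left(3 + B\right)$)
$\left(-95 + b{\left(m{\left(-5 \right)} \right)}\right)^{2} = \left(-95 + \left(7 + \left(-5\right)^{2} + 2 \left(-5\right)\right)^{2}\right)^{2} = \left(-95 + \left(7 + 25 - 10\right)^{2}\right)^{2} = \left(-95 + 22^{2}\right)^{2} = \left(-95 + 484\right)^{2} = 389^{2} = 151321$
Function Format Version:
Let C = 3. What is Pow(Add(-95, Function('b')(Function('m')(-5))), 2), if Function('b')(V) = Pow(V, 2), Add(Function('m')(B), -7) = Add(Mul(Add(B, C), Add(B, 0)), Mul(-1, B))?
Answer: 151321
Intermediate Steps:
Function('m')(B) = Add(7, Mul(-1, B), Mul(B, Add(3, B))) (Function('m')(B) = Add(7, Add(Mul(Add(B, 3), Add(B, 0)), Mul(-1, B))) = Add(7, Add(Mul(Add(3, B), B), Mul(-1, B))) = Add(7, Add(Mul(B, Add(3, B)), Mul(-1, B))) = Add(7, Add(Mul(-1, B), Mul(B, Add(3, B)))) = Add(7, Mul(-1, B), Mul(B, Add(3, B))))
Pow(Add(-95, Function('b')(Function('m')(-5))), 2) = Pow(Add(-95, Pow(Add(7, Pow(-5, 2), Mul(2, -5)), 2)), 2) = Pow(Add(-95, Pow(Add(7, 25, -10), 2)), 2) = Pow(Add(-95, Pow(22, 2)), 2) = Pow(Add(-95, 484), 2) = Pow(389, 2) = 151321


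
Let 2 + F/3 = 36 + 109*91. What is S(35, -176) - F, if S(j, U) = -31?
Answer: -29890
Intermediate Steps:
F = 29859 (F = -6 + 3*(36 + 109*91) = -6 + 3*(36 + 9919) = -6 + 3*9955 = -6 + 29865 = 29859)
S(35, -176) - F = -31 - 1*29859 = -31 - 29859 = -29890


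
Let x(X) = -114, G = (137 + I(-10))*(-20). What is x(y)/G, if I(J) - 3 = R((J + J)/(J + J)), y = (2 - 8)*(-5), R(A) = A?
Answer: 19/470 ≈ 0.040426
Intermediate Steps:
y = 30 (y = -6*(-5) = 30)
I(J) = 4 (I(J) = 3 + (J + J)/(J + J) = 3 + (2*J)/((2*J)) = 3 + (2*J)*(1/(2*J)) = 3 + 1 = 4)
G = -2820 (G = (137 + 4)*(-20) = 141*(-20) = -2820)
x(y)/G = -114/(-2820) = -114*(-1/2820) = 19/470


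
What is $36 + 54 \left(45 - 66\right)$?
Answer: $-1098$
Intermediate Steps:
$36 + 54 \left(45 - 66\right) = 36 + 54 \left(-21\right) = 36 - 1134 = -1098$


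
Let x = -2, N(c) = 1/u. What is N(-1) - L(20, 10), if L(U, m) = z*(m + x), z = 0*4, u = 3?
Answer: 1/3 ≈ 0.33333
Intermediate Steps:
N(c) = 1/3
z = 0
L(U, m) = 0 (L(U, m) = 0*(m - 2) = 0*(-2 + m) = 0)
N(-1) - L(20, 10) = 1/3 - 1*0 = 1/3 + 0 = 1/3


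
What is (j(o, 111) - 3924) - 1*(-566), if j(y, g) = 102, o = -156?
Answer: -3256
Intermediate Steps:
(j(o, 111) - 3924) - 1*(-566) = (102 - 3924) - 1*(-566) = -3822 + 566 = -3256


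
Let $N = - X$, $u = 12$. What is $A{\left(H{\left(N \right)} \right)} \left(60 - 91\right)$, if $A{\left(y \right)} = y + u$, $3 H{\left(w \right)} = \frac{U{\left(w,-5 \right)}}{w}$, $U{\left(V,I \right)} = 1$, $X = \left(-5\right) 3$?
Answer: $- \frac{16771}{45} \approx -372.69$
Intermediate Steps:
$X = -15$
$N = 15$ ($N = \left(-1\right) \left(-15\right) = 15$)
$H{\left(w \right)} = \frac{1}{3 w}$ ($H{\left(w \right)} = \frac{1 \frac{1}{w}}{3} = \frac{1}{3 w}$)
$A{\left(y \right)} = 12 + y$ ($A{\left(y \right)} = y + 12 = 12 + y$)
$A{\left(H{\left(N \right)} \right)} \left(60 - 91\right) = \left(12 + \frac{1}{3 \cdot 15}\right) \left(60 - 91\right) = \left(12 + \frac{1}{3} \cdot \frac{1}{15}\right) \left(-31\right) = \left(12 + \frac{1}{45}\right) \left(-31\right) = \frac{541}{45} \left(-31\right) = - \frac{16771}{45}$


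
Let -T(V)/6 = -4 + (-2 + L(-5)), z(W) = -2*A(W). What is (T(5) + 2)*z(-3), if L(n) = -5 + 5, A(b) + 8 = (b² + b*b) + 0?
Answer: -760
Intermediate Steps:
A(b) = -8 + 2*b² (A(b) = -8 + ((b² + b*b) + 0) = -8 + ((b² + b²) + 0) = -8 + (2*b² + 0) = -8 + 2*b²)
L(n) = 0
z(W) = 16 - 4*W² (z(W) = -2*(-8 + 2*W²) = 16 - 4*W²)
T(V) = 36 (T(V) = -6*(-4 + (-2 + 0)) = -6*(-4 - 2) = -6*(-6) = 36)
(T(5) + 2)*z(-3) = (36 + 2)*(16 - 4*(-3)²) = 38*(16 - 4*9) = 38*(16 - 36) = 38*(-20) = -760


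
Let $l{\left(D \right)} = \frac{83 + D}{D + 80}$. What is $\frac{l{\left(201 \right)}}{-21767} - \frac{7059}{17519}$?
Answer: $- \frac{43181539489}{107155436513} \approx -0.40298$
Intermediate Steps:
$l{\left(D \right)} = \frac{83 + D}{80 + D}$
$\frac{l{\left(201 \right)}}{-21767} - \frac{7059}{17519} = \frac{\frac{1}{80 + 201} \left(83 + 201\right)}{-21767} - \frac{7059}{17519} = \frac{1}{281} \cdot 284 \left(- \frac{1}{21767}\right) - \frac{7059}{17519} = \frac{284}{281} \left(- \frac{1}{21767}\right) - \frac{7059}{17519} = - \frac{284}{6116527} - \frac{7059}{17519} = - \frac{43181539489}{107155436513}$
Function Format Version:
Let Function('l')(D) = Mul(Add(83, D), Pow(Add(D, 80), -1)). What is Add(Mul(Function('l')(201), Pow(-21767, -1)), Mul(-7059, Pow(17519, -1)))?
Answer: Rational(-43181539489, 107155436513) ≈ -0.40298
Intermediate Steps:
Function('l')(D) = Mul(Pow(Add(80, D), -1), Add(83, D)) (Function('l')(D) = Mul(Add(83, D), Pow(Add(80, D), -1)) = Mul(Pow(Add(80, D), -1), Add(83, D)))
Add(Mul(Function('l')(201), Pow(-21767, -1)), Mul(-7059, Pow(17519, -1))) = Add(Mul(Mul(Pow(Add(80, 201), -1), Add(83, 201)), Pow(-21767, -1)), Mul(-7059, Pow(17519, -1))) = Add(Mul(Mul(Pow(281, -1), 284), Rational(-1, 21767)), Mul(-7059, Rational(1, 17519))) = Add(Mul(Mul(Rational(1, 281), 284), Rational(-1, 21767)), Rational(-7059, 17519)) = Add(Mul(Rational(284, 281), Rational(-1, 21767)), Rational(-7059, 17519)) = Add(Rational(-284, 6116527), Rational(-7059, 17519)) = Rational(-43181539489, 107155436513)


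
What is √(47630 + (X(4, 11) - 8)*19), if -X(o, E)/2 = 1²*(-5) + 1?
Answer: √47630 ≈ 218.24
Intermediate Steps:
X(o, E) = 8 (X(o, E) = -2*(1²*(-5) + 1) = -2*(1*(-5) + 1) = -2*(-5 + 1) = -2*(-4) = 8)
√(47630 + (X(4, 11) - 8)*19) = √(47630 + (8 - 8)*19) = √(47630 + 0*19) = √(47630 + 0) = √47630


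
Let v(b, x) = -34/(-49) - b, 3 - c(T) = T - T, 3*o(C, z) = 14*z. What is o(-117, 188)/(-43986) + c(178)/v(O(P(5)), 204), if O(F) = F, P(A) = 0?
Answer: 9654169/2243286 ≈ 4.3036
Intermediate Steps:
o(C, z) = 14*z/3 (o(C, z) = (14*z)/3 = 14*z/3)
c(T) = 3 (c(T) = 3 - (T - T) = 3 - 1*0 = 3 + 0 = 3)
v(b, x) = 34/49 - b (v(b, x) = -34*(-1/49) - b = 34/49 - b)
o(-117, 188)/(-43986) + c(178)/v(O(P(5)), 204) = ((14/3)*188)/(-43986) + 3/(34/49 - 1*0) = (2632/3)*(-1/43986) + 3/(34/49 + 0) = -1316/65979 + 3/(34/49) = -1316/65979 + 3*(49/34) = -1316/65979 + 147/34 = 9654169/2243286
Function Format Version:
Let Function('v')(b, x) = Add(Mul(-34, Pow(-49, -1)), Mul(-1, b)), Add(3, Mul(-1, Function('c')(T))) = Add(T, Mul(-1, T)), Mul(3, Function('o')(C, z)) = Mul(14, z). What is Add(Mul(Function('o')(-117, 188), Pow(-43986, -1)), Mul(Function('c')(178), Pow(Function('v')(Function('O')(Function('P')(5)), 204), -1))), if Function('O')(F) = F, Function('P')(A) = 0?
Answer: Rational(9654169, 2243286) ≈ 4.3036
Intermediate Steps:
Function('o')(C, z) = Mul(Rational(14, 3), z) (Function('o')(C, z) = Mul(Rational(1, 3), Mul(14, z)) = Mul(Rational(14, 3), z))
Function('c')(T) = 3 (Function('c')(T) = Add(3, Mul(-1, Add(T, Mul(-1, T)))) = Add(3, Mul(-1, 0)) = Add(3, 0) = 3)
Function('v')(b, x) = Add(Rational(34, 49), Mul(-1, b)) (Function('v')(b, x) = Add(Mul(-34, Rational(-1, 49)), Mul(-1, b)) = Add(Rational(34, 49), Mul(-1, b)))
Add(Mul(Function('o')(-117, 188), Pow(-43986, -1)), Mul(Function('c')(178), Pow(Function('v')(Function('O')(Function('P')(5)), 204), -1))) = Add(Mul(Mul(Rational(14, 3), 188), Pow(-43986, -1)), Mul(3, Pow(Add(Rational(34, 49), Mul(-1, 0)), -1))) = Add(Mul(Rational(2632, 3), Rational(-1, 43986)), Mul(3, Pow(Add(Rational(34, 49), 0), -1))) = Add(Rational(-1316, 65979), Mul(3, Pow(Rational(34, 49), -1))) = Add(Rational(-1316, 65979), Mul(3, Rational(49, 34))) = Add(Rational(-1316, 65979), Rational(147, 34)) = Rational(9654169, 2243286)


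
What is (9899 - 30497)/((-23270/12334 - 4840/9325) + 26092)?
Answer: -236906970090/300068294929 ≈ -0.78951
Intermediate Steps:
(9899 - 30497)/((-23270/12334 - 4840/9325) + 26092) = -20598/((-23270*1/12334 - 4840*1/9325) + 26092) = -20598/((-11635/6167 - 968/1865) + 26092) = -20598/(-27668931/11501455 + 26092) = -20598/300068294929/11501455 = -20598*11501455/300068294929 = -236906970090/300068294929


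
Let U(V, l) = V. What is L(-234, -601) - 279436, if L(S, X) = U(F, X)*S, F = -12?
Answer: -276628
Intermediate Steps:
L(S, X) = -12*S
L(-234, -601) - 279436 = -12*(-234) - 279436 = 2808 - 279436 = -276628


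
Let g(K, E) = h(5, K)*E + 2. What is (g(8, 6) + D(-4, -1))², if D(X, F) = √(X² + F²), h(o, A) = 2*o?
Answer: (62 + √17)² ≈ 4372.3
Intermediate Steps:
g(K, E) = 2 + 10*E (g(K, E) = (2*5)*E + 2 = 10*E + 2 = 2 + 10*E)
D(X, F) = √(F² + X²)
(g(8, 6) + D(-4, -1))² = ((2 + 10*6) + √((-1)² + (-4)²))² = ((2 + 60) + √(1 + 16))² = (62 + √17)²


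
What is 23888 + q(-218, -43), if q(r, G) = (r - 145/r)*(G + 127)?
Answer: 613874/109 ≈ 5631.9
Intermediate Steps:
q(r, G) = (127 + G)*(r - 145/r) (q(r, G) = (r - 145/r)*(127 + G) = (127 + G)*(r - 145/r))
23888 + q(-218, -43) = 23888 + (-18415 - 145*(-43) + (-218)²*(127 - 43))/(-218) = 23888 - (-18415 + 6235 + 47524*84)/218 = 23888 - (-18415 + 6235 + 3992016)/218 = 23888 - 1/218*3979836 = 23888 - 1989918/109 = 613874/109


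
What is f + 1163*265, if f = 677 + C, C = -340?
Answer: 308532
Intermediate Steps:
f = 337 (f = 677 - 340 = 337)
f + 1163*265 = 337 + 1163*265 = 337 + 308195 = 308532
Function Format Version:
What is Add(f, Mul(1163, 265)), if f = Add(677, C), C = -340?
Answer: 308532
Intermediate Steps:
f = 337 (f = Add(677, -340) = 337)
Add(f, Mul(1163, 265)) = Add(337, Mul(1163, 265)) = Add(337, 308195) = 308532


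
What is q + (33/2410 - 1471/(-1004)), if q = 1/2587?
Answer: 4629665847/3129804340 ≈ 1.4792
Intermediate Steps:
q = 1/2587 ≈ 0.00038655
q + (33/2410 - 1471/(-1004)) = 1/2587 + (33/2410 - 1471/(-1004)) = 1/2587 + (33*(1/2410) - 1471*(-1/1004)) = 1/2587 + (33/2410 + 1471/1004) = 1/2587 + 1789121/1209820 = 4629665847/3129804340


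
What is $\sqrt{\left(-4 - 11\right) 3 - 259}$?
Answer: $4 i \sqrt{19} \approx 17.436 i$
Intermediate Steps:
$\sqrt{\left(-4 - 11\right) 3 - 259} = \sqrt{\left(-15\right) 3 - 259} = \sqrt{-45 - 259} = \sqrt{-304} = 4 i \sqrt{19}$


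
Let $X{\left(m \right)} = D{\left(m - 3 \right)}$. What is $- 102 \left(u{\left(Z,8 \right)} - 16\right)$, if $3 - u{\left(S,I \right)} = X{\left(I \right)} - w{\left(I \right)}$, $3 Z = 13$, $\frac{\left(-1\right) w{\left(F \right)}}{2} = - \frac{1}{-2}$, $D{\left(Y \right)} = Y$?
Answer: $1938$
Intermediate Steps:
$X{\left(m \right)} = -3 + m$ ($X{\left(m \right)} = m - 3 = -3 + m$)
$w{\left(F \right)} = -1$ ($w{\left(F \right)} = - 2 \left(- \frac{1}{-2}\right) = - 2 \left(\left(-1\right) \left(- \frac{1}{2}\right)\right) = \left(-2\right) \frac{1}{2} = -1$)
$Z = \frac{13}{3}$ ($Z = \frac{1}{3} \cdot 13 = \frac{13}{3} \approx 4.3333$)
$u{\left(S,I \right)} = 5 - I$ ($u{\left(S,I \right)} = 3 - \left(\left(-3 + I\right) - -1\right) = 3 - \left(\left(-3 + I\right) + 1\right) = 3 - \left(-2 + I\right) = 5 - I$)
$- 102 \left(u{\left(Z,8 \right)} - 16\right) = - 102 \left(\left(5 - 8\right) - 16\right) = - 102 \left(-3 - 16\right) = \left(-102\right) \left(-19\right) = 1938$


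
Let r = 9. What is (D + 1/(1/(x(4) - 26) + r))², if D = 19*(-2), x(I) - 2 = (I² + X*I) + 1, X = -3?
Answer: 41486481/28900 ≈ 1435.5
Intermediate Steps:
x(I) = 3 + I² - 3*I (x(I) = 2 + ((I² - 3*I) + 1) = 2 + (1 + I² - 3*I) = 3 + I² - 3*I)
D = -38
(D + 1/(1/(x(4) - 26) + r))² = (-38 + 1/(1/((3 + 4² - 3*4) - 26) + 9))² = (-38 + 1/(1/((3 + 16 - 12) - 26) + 9))² = (-38 + 1/(1/(7 - 26) + 9))² = (-38 + 1/(1/(-19) + 9))² = (-38 + 1/(-1/19 + 9))² = (-38 + 1/(170/19))² = (-38 + 19/170)² = (-6441/170)² = 41486481/28900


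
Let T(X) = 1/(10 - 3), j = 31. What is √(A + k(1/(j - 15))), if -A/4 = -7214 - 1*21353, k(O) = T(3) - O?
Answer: 5*√3583447/28 ≈ 338.04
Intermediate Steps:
T(X) = ⅐ (T(X) = 1/7 = ⅐)
k(O) = ⅐ - O
A = 114268 (A = -4*(-7214 - 1*21353) = -4*(-7214 - 21353) = -4*(-28567) = 114268)
√(A + k(1/(j - 15))) = √(114268 + (⅐ - 1/(31 - 15))) = √(114268 + (⅐ - 1/16)) = √(114268 + 9/112) = √(12798025/112) = 5*√3583447/28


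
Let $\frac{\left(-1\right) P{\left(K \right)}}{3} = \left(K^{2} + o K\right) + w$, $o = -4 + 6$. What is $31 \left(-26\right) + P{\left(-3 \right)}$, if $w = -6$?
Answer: $-797$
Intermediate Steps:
$o = 2$
$P{\left(K \right)} = 18 - 6 K - 3 K^{2}$ ($P{\left(K \right)} = - 3 \left(\left(K^{2} + 2 K\right) - 6\right) = - 3 \left(-6 + K^{2} + 2 K\right) = 18 - 6 K - 3 K^{2}$)
$31 \left(-26\right) + P{\left(-3 \right)} = 31 \left(-26\right) - \left(-36 + 27\right) = -806 + \left(18 + 18 - 27\right) = -806 + 9 = -797$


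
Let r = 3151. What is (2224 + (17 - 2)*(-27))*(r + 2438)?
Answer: 10166391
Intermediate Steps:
(2224 + (17 - 2)*(-27))*(r + 2438) = (2224 + (17 - 2)*(-27))*(3151 + 2438) = (2224 + 15*(-27))*5589 = (2224 - 405)*5589 = 1819*5589 = 10166391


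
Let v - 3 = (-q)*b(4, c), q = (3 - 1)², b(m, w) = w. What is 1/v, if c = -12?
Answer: 1/51 ≈ 0.019608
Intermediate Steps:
q = 4 (q = 2² = 4)
v = 51 (v = 3 - 1*4*(-12) = 3 - 4*(-12) = 3 + 48 = 51)
1/v = 1/51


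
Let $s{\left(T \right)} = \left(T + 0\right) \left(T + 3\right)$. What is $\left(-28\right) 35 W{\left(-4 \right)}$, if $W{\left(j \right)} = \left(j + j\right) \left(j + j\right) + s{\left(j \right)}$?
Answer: $-66640$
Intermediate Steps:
$s{\left(T \right)} = T \left(3 + T\right)$
$W{\left(j \right)} = 4 j^{2} + j \left(3 + j\right)$ ($W{\left(j \right)} = \left(j + j\right) \left(j + j\right) + j \left(3 + j\right) = 2 j 2 j + j \left(3 + j\right) = 4 j^{2} + j \left(3 + j\right)$)
$\left(-28\right) 35 W{\left(-4 \right)} = \left(-28\right) 35 \left(- 4 \left(3 + 5 \left(-4\right)\right)\right) = - 980 \left(- 4 \left(3 - 20\right)\right) = - 980 \left(\left(-4\right) \left(-17\right)\right) = \left(-980\right) 68 = -66640$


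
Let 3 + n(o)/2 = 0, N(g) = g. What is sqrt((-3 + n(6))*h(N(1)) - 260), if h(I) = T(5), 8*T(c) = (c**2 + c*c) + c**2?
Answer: I*sqrt(5510)/4 ≈ 18.557*I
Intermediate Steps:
n(o) = -6 (n(o) = -6 + 2*0 = -6 + 0 = -6)
T(c) = 3*c**2/8 (T(c) = ((c**2 + c*c) + c**2)/8 = ((c**2 + c**2) + c**2)/8 = (2*c**2 + c**2)/8 = (3*c**2)/8 = 3*c**2/8)
h(I) = 75/8 (h(I) = (3/8)*5**2 = (3/8)*25 = 75/8)
sqrt((-3 + n(6))*h(N(1)) - 260) = sqrt((-3 - 6)*(75/8) - 260) = sqrt(-9*75/8 - 260) = sqrt(-675/8 - 260) = sqrt(-2755/8) = I*sqrt(5510)/4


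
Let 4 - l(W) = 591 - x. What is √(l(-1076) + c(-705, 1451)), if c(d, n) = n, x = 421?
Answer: √1285 ≈ 35.847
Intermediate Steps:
l(W) = -166 (l(W) = 4 - (591 - 1*421) = 4 - (591 - 421) = 4 - 1*170 = 4 - 170 = -166)
√(l(-1076) + c(-705, 1451)) = √(-166 + 1451) = √1285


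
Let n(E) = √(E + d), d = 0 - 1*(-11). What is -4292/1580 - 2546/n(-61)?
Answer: -1073/395 + 1273*I*√2/5 ≈ -2.7165 + 360.06*I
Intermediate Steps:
d = 11 (d = 0 + 11 = 11)
n(E) = √(11 + E) (n(E) = √(E + 11) = √(11 + E))
-4292/1580 - 2546/n(-61) = -4292/1580 - 2546/√(11 - 61) = -4292*1/1580 - 2546*(-I*√2/10) = -1073/395 - 2546*(-I*√2/10) = -1073/395 - (-1273)*I*√2/5 = -1073/395 + 1273*I*√2/5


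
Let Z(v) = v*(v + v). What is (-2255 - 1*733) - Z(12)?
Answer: -3276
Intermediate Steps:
Z(v) = 2*v**2 (Z(v) = v*(2*v) = 2*v**2)
(-2255 - 1*733) - Z(12) = (-2255 - 1*733) - 2*12**2 = (-2255 - 733) - 2*144 = -2988 - 1*288 = -2988 - 288 = -3276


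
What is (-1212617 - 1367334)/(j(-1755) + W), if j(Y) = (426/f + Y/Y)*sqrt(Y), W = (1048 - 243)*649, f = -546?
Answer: -171720230524843/34773674331185 + 216715884*I*sqrt(195)/34773674331185 ≈ -4.9382 + 8.7028e-5*I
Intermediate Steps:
W = 522445 (W = 805*649 = 522445)
j(Y) = 20*sqrt(Y)/91 (j(Y) = (426/(-546) + Y/Y)*sqrt(Y) = (426*(-1/546) + 1)*sqrt(Y) = (-71/91 + 1)*sqrt(Y) = 20*sqrt(Y)/91)
(-1212617 - 1367334)/(j(-1755) + W) = (-1212617 - 1367334)/(20*sqrt(-1755)/91 + 522445) = -2579951/(20*(3*I*sqrt(195))/91 + 522445) = -2579951/(60*I*sqrt(195)/91 + 522445) = -2579951/(522445 + 60*I*sqrt(195)/91)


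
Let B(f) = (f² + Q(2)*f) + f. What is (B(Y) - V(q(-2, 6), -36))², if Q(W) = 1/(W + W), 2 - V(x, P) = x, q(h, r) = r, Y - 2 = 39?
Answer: 48233025/16 ≈ 3.0146e+6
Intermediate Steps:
Y = 41 (Y = 2 + 39 = 41)
V(x, P) = 2 - x
Q(W) = 1/(2*W)
B(f) = f² + 5*f/4 (B(f) = (f² + ((½)/2)*f) + f = (f² + ((½)*(½))*f) + f = (f² + f/4) + f = f² + 5*f/4)
(B(Y) - V(q(-2, 6), -36))² = ((¼)*41*(5 + 4*41) - (2 - 1*6))² = ((¼)*41*(5 + 164) - (2 - 6))² = ((¼)*41*169 - 1*(-4))² = (6929/4 + 4)² = (6945/4)² = 48233025/16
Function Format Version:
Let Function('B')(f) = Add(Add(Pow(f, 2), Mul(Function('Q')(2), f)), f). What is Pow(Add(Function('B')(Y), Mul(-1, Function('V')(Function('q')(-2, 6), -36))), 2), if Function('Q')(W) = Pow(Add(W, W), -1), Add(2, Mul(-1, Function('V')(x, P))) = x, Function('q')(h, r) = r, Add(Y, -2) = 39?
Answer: Rational(48233025, 16) ≈ 3.0146e+6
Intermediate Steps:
Y = 41 (Y = Add(2, 39) = 41)
Function('V')(x, P) = Add(2, Mul(-1, x))
Function('Q')(W) = Mul(Rational(1, 2), Pow(W, -1)) (Function('Q')(W) = Pow(Mul(2, W), -1) = Mul(Rational(1, 2), Pow(W, -1)))
Function('B')(f) = Add(Pow(f, 2), Mul(Rational(5, 4), f)) (Function('B')(f) = Add(Add(Pow(f, 2), Mul(Mul(Rational(1, 2), Pow(2, -1)), f)), f) = Add(Add(Pow(f, 2), Mul(Mul(Rational(1, 2), Rational(1, 2)), f)), f) = Add(Add(Pow(f, 2), Mul(Rational(1, 4), f)), f) = Add(Pow(f, 2), Mul(Rational(5, 4), f)))
Pow(Add(Function('B')(Y), Mul(-1, Function('V')(Function('q')(-2, 6), -36))), 2) = Pow(Add(Mul(Rational(1, 4), 41, Add(5, Mul(4, 41))), Mul(-1, Add(2, Mul(-1, 6)))), 2) = Pow(Add(Mul(Rational(1, 4), 41, Add(5, 164)), Mul(-1, Add(2, -6))), 2) = Pow(Add(Mul(Rational(1, 4), 41, 169), Mul(-1, -4)), 2) = Pow(Add(Rational(6929, 4), 4), 2) = Pow(Rational(6945, 4), 2) = Rational(48233025, 16)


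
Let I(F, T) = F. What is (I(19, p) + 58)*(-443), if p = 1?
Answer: -34111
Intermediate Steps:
(I(19, p) + 58)*(-443) = (19 + 58)*(-443) = 77*(-443) = -34111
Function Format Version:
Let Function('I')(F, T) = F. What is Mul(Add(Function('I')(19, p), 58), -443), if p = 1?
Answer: -34111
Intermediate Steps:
Mul(Add(Function('I')(19, p), 58), -443) = Mul(Add(19, 58), -443) = Mul(77, -443) = -34111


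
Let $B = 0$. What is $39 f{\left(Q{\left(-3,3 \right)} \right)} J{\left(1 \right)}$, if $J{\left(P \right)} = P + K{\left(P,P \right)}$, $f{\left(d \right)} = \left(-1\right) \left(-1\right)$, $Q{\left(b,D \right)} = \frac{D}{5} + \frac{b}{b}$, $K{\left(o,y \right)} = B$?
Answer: $39$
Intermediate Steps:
$K{\left(o,y \right)} = 0$
$Q{\left(b,D \right)} = 1 + \frac{D}{5}$ ($Q{\left(b,D \right)} = D \frac{1}{5} + 1 = \frac{D}{5} + 1 = 1 + \frac{D}{5}$)
$f{\left(d \right)} = 1$
$J{\left(P \right)} = P$ ($J{\left(P \right)} = P + 0 = P$)
$39 f{\left(Q{\left(-3,3 \right)} \right)} J{\left(1 \right)} = 39 \cdot 1 \cdot 1 = 39 \cdot 1 = 39$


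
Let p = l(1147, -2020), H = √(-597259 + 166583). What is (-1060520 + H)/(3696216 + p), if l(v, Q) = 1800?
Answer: -132565/462252 + I*√107669/1849008 ≈ -0.28678 + 0.00017746*I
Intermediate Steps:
H = 2*I*√107669 (H = √(-430676) = 2*I*√107669 ≈ 656.26*I)
p = 1800
(-1060520 + H)/(3696216 + p) = (-1060520 + 2*I*√107669)/(3696216 + 1800) = (-1060520 + 2*I*√107669)/3698016 = (-1060520 + 2*I*√107669)*(1/3698016) = -132565/462252 + I*√107669/1849008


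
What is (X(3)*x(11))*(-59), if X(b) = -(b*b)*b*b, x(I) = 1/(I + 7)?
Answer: 531/2 ≈ 265.50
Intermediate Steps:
x(I) = 1/(7 + I)
X(b) = -b⁴ (X(b) = -b²*b*b = -b³*b = -b⁴)
(X(3)*x(11))*(-59) = ((-1*3⁴)/(7 + 11))*(-59) = (-1*81/18)*(-59) = -81*1/18*(-59) = -9/2*(-59) = 531/2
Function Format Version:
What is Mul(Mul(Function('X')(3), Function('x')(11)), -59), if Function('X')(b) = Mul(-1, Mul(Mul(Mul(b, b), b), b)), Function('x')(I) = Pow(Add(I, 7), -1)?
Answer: Rational(531, 2) ≈ 265.50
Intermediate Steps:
Function('x')(I) = Pow(Add(7, I), -1)
Function('X')(b) = Mul(-1, Pow(b, 4)) (Function('X')(b) = Mul(-1, Mul(Mul(Pow(b, 2), b), b)) = Mul(-1, Mul(Pow(b, 3), b)) = Mul(-1, Pow(b, 4)))
Mul(Mul(Function('X')(3), Function('x')(11)), -59) = Mul(Mul(Mul(-1, Pow(3, 4)), Pow(Add(7, 11), -1)), -59) = Mul(Mul(Mul(-1, 81), Pow(18, -1)), -59) = Mul(Mul(-81, Rational(1, 18)), -59) = Mul(Rational(-9, 2), -59) = Rational(531, 2)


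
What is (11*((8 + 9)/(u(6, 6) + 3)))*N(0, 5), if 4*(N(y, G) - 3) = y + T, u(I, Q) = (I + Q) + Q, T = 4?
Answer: 748/21 ≈ 35.619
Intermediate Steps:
u(I, Q) = I + 2*Q
N(y, G) = 4 + y/4 (N(y, G) = 3 + (y + 4)/4 = 3 + (4 + y)/4 = 3 + (1 + y/4) = 4 + y/4)
(11*((8 + 9)/(u(6, 6) + 3)))*N(0, 5) = (11*((8 + 9)/((6 + 2*6) + 3)))*(4 + (¼)*0) = (11*(17/((6 + 12) + 3)))*(4 + 0) = (11*(17/(18 + 3)))*4 = (11*(17/21))*4 = (187/21)*4 = 748/21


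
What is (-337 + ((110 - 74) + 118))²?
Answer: 33489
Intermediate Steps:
(-337 + ((110 - 74) + 118))² = (-337 + (36 + 118))² = (-337 + 154)² = (-183)² = 33489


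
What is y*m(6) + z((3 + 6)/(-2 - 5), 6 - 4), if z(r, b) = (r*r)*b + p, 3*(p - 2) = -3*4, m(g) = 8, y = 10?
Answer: 3984/49 ≈ 81.306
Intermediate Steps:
p = -2 (p = 2 + (-3*4)/3 = 2 + (1/3)*(-12) = 2 - 4 = -2)
z(r, b) = -2 + b*r**2 (z(r, b) = (r*r)*b - 2 = r**2*b - 2 = b*r**2 - 2 = -2 + b*r**2)
y*m(6) + z((3 + 6)/(-2 - 5), 6 - 4) = 10*8 + (-2 + (6 - 4)*((3 + 6)/(-2 - 5))**2) = 80 + (-2 + 2*(9/(-7))**2) = 80 + (-2 + 2*(9*(-1/7))**2) = 80 + (-2 + 2*(-9/7)**2) = 80 + (-2 + 2*(81/49)) = 80 + (-2 + 162/49) = 80 + 64/49 = 3984/49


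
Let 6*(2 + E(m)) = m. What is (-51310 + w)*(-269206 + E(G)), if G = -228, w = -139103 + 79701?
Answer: 29808763152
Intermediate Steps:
w = -59402
E(m) = -2 + m/6
(-51310 + w)*(-269206 + E(G)) = (-51310 - 59402)*(-269206 + (-2 + (⅙)*(-228))) = -110712*(-269206 + (-2 - 38)) = -110712*(-269206 - 40) = -110712*(-269246) = 29808763152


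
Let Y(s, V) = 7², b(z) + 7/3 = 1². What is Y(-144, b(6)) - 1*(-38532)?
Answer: 38581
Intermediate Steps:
b(z) = -4/3 (b(z) = -7/3 + 1² = -7/3 + 1 = -4/3)
Y(s, V) = 49
Y(-144, b(6)) - 1*(-38532) = 49 - 1*(-38532) = 49 + 38532 = 38581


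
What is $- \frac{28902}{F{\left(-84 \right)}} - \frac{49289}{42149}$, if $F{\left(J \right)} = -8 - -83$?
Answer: $- \frac{407295691}{1053725} \approx -386.53$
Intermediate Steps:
$F{\left(J \right)} = 75$ ($F{\left(J \right)} = -8 + 83 = 75$)
$- \frac{28902}{F{\left(-84 \right)}} - \frac{49289}{42149} = - \frac{28902}{75} - \frac{49289}{42149} = \left(-28902\right) \frac{1}{75} - \frac{49289}{42149} = - \frac{9634}{25} - \frac{49289}{42149} = - \frac{407295691}{1053725}$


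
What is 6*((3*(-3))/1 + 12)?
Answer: 18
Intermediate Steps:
6*((3*(-3))/1 + 12) = 6*(-9*1 + 12) = 6*(-9 + 12) = 6*3 = 18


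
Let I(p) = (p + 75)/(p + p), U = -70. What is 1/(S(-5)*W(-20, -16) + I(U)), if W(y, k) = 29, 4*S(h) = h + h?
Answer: -28/2031 ≈ -0.013786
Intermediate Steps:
S(h) = h/2 (S(h) = (h + h)/4 = (2*h)/4 = h/2)
I(p) = (75 + p)/(2*p) (I(p) = (75 + p)/((2*p)) = (75 + p)*(1/(2*p)) = (75 + p)/(2*p))
1/(S(-5)*W(-20, -16) + I(U)) = 1/(((½)*(-5))*29 + (½)*(75 - 70)/(-70)) = 1/(-5/2*29 + (½)*(-1/70)*5) = 1/(-145/2 - 1/28) = 1/(-2031/28) = -28/2031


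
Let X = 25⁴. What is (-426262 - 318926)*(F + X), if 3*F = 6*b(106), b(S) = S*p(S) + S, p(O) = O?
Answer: -307992907092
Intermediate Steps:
X = 390625
b(S) = S + S² (b(S) = S*S + S = S² + S = S + S²)
F = 22684 (F = (6*(106*(1 + 106)))/3 = (6*(106*107))/3 = (6*11342)/3 = (⅓)*68052 = 22684)
(-426262 - 318926)*(F + X) = (-426262 - 318926)*(22684 + 390625) = -745188*413309 = -307992907092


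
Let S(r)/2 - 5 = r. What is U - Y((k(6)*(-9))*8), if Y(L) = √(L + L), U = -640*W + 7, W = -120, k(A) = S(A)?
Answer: 76807 - 12*I*√22 ≈ 76807.0 - 56.285*I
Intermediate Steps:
S(r) = 10 + 2*r
k(A) = 10 + 2*A
U = 76807 (U = -640*(-120) + 7 = 76800 + 7 = 76807)
Y(L) = √2*√L (Y(L) = √(2*L) = √2*√L)
U - Y((k(6)*(-9))*8) = 76807 - √2*√(((10 + 2*6)*(-9))*8) = 76807 - √2*√(((10 + 12)*(-9))*8) = 76807 - √2*√((22*(-9))*8) = 76807 - √2*√(-198*8) = 76807 - √2*√(-1584) = 76807 - √2*12*I*√11 = 76807 - 12*I*√22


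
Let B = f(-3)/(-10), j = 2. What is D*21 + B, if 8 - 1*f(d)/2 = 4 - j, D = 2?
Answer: 204/5 ≈ 40.800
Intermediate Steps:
f(d) = 12 (f(d) = 16 - 2*(4 - 1*2) = 16 - 2*(4 - 2) = 16 - 2*2 = 16 - 4 = 12)
B = -6/5 (B = 12/(-10) = 12*(-⅒) = -6/5 ≈ -1.2000)
D*21 + B = 2*21 - 6/5 = 42 - 6/5 = 204/5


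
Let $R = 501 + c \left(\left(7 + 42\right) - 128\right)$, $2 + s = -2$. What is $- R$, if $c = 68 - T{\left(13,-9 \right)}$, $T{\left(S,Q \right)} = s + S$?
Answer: $4160$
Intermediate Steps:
$s = -4$ ($s = -2 - 2 = -4$)
$T{\left(S,Q \right)} = -4 + S$
$c = 59$ ($c = 68 - \left(-4 + 13\right) = 68 - 9 = 59$)
$R = -4160$ ($R = 501 + 59 \left(\left(7 + 42\right) - 128\right) = 501 + 59 \left(49 - 128\right) = 501 + 59 \left(-79\right) = 501 - 4661 = -4160$)
$- R = \left(-1\right) \left(-4160\right) = 4160$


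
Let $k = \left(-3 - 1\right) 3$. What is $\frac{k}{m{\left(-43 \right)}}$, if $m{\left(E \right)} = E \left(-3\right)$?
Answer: $- \frac{4}{43} \approx -0.093023$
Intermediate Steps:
$m{\left(E \right)} = - 3 E$
$k = -12$ ($k = \left(-4\right) 3 = -12$)
$\frac{k}{m{\left(-43 \right)}} = \frac{1}{\left(-3\right) \left(-43\right)} \left(-12\right) = \frac{1}{129} \left(-12\right) = - \frac{4}{43}$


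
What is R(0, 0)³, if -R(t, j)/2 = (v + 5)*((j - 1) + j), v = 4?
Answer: 5832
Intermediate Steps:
R(t, j) = 18 - 36*j (R(t, j) = -2*(4 + 5)*((j - 1) + j) = -18*((-1 + j) + j) = -18*(-1 + 2*j) = -2*(-9 + 18*j) = 18 - 36*j)
R(0, 0)³ = (18 - 36*0)³ = (18 + 0)³ = 18³ = 5832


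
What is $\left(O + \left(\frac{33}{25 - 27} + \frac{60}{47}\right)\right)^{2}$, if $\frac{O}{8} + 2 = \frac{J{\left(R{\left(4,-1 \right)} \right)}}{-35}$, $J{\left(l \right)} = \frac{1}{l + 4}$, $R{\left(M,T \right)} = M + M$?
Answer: $\frac{95087739769}{97416900} \approx 976.09$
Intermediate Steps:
$R{\left(M,T \right)} = 2 M$
$J{\left(l \right)} = \frac{1}{4 + l}$
$O = - \frac{1682}{105}$ ($O = -16 + 8 \frac{1}{\left(4 + 2 \cdot 4\right) \left(-35\right)} = -16 + 8 \frac{1}{4 + 8} \left(- \frac{1}{35}\right) = -16 + 8 \cdot \frac{1}{12} \left(- \frac{1}{35}\right) = -16 + 8 \left(- \frac{1}{420}\right) = -16 - \frac{2}{105} = - \frac{1682}{105} \approx -16.019$)
$\left(O + \left(\frac{33}{25 - 27} + \frac{60}{47}\right)\right)^{2} = \left(- \frac{1682}{105} + \left(\frac{33}{25 - 27} + \frac{60}{47}\right)\right)^{2} = \left(- \frac{1682}{105} + \left(\frac{33}{25 - 27} + 60 \cdot \frac{1}{47}\right)\right)^{2} = \left(- \frac{1682}{105} + \left(\frac{33}{-2} + \frac{60}{47}\right)\right)^{2} = \left(- \frac{1682}{105} + \left(33 \left(- \frac{1}{2}\right) + \frac{60}{47}\right)\right)^{2} = \left(- \frac{1682}{105} + \left(- \frac{33}{2} + \frac{60}{47}\right)\right)^{2} = \left(- \frac{1682}{105} - \frac{1431}{94}\right)^{2} = \left(- \frac{308363}{9870}\right)^{2} = \frac{95087739769}{97416900}$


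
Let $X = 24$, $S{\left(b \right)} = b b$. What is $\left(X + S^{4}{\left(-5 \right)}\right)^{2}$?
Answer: $152606641201$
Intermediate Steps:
$S{\left(b \right)} = b^{2}$
$\left(X + S^{4}{\left(-5 \right)}\right)^{2} = \left(24 + \left(\left(-5\right)^{2}\right)^{4}\right)^{2} = \left(24 + 25^{4}\right)^{2} = \left(24 + 390625\right)^{2} = 390649^{2} = 152606641201$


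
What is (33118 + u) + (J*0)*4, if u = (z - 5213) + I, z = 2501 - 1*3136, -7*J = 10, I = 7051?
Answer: 34321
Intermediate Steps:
J = -10/7 (J = -⅐*10 = -10/7 ≈ -1.4286)
z = -635 (z = 2501 - 3136 = -635)
u = 1203 (u = (-635 - 5213) + 7051 = -5848 + 7051 = 1203)
(33118 + u) + (J*0)*4 = (33118 + 1203) - 10/7*0*4 = 34321 + 0*4 = 34321 + 0 = 34321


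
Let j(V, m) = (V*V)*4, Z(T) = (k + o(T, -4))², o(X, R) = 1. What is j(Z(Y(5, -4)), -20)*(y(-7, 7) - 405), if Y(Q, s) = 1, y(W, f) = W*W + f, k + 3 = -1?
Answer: -113076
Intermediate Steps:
k = -4 (k = -3 - 1 = -4)
y(W, f) = f + W² (y(W, f) = W² + f = f + W²)
Z(T) = 9 (Z(T) = (-4 + 1)² = (-3)² = 9)
j(V, m) = 4*V² (j(V, m) = V²*4 = 4*V²)
j(Z(Y(5, -4)), -20)*(y(-7, 7) - 405) = (4*9²)*((7 + (-7)²) - 405) = (4*81)*((7 + 49) - 405) = 324*(56 - 405) = 324*(-349) = -113076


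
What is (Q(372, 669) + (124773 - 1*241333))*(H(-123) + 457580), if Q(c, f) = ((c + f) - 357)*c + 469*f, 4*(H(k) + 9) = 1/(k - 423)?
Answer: 451348681868887/2184 ≈ 2.0666e+11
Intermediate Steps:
H(k) = -9 + 1/(4*(-423 + k)) (H(k) = -9 + 1/(4*(k - 423)) = -9 + 1/(4*(-423 + k)))
Q(c, f) = 469*f + c*(-357 + c + f) (Q(c, f) = (-357 + c + f)*c + 469*f = c*(-357 + c + f) + 469*f = 469*f + c*(-357 + c + f))
(Q(372, 669) + (124773 - 1*241333))*(H(-123) + 457580) = ((372² - 357*372 + 469*669 + 372*669) + (124773 - 1*241333))*((15229 - 36*(-123))/(4*(-423 - 123)) + 457580) = ((138384 - 132804 + 313761 + 248868) + (124773 - 241333))*((¼)*(15229 + 4428)/(-546) + 457580) = (568209 - 116560)*((¼)*(-1/546)*19657 + 457580) = 451649*(-19657/2184 + 457580) = 451649*(999335063/2184) = 451348681868887/2184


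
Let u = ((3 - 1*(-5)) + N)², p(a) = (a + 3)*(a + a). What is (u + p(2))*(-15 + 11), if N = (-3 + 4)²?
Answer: -404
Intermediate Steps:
N = 1 (N = 1² = 1)
p(a) = 2*a*(3 + a) (p(a) = (3 + a)*(2*a) = 2*a*(3 + a))
u = 81 (u = ((3 - 1*(-5)) + 1)² = ((3 + 5) + 1)² = (8 + 1)² = 9² = 81)
(u + p(2))*(-15 + 11) = (81 + 2*2*(3 + 2))*(-15 + 11) = (81 + 2*2*5)*(-4) = (81 + 20)*(-4) = 101*(-4) = -404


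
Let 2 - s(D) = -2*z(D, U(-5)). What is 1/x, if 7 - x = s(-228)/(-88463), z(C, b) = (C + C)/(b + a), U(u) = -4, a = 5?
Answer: 88463/618331 ≈ 0.14307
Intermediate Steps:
z(C, b) = 2*C/(5 + b) (z(C, b) = (C + C)/(b + 5) = (2*C)/(5 + b) = 2*C/(5 + b))
s(D) = 2 + 4*D (s(D) = 2 - (-2)*2*D/(5 - 4) = 2 - (-2)*2*D/1 = 2 - (-2)*2*D*1 = 2 - (-2)*2*D = 2 - (-4)*D = 2 + 4*D)
x = 618331/88463 (x = 7 - (2 + 4*(-228))/(-88463) = 7 - (2 - 912)*(-1)/88463 = 7 - (-910)*(-1)/88463 = 7 - 1*910/88463 = 7 - 910/88463 = 618331/88463 ≈ 6.9897)
1/x = 1/(618331/88463) = 88463/618331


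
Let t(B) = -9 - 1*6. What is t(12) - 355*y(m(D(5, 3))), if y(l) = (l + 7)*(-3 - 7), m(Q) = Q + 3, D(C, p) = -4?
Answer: 21285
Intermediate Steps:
m(Q) = 3 + Q
t(B) = -15 (t(B) = -9 - 6 = -15)
y(l) = -70 - 10*l (y(l) = (7 + l)*(-10) = -70 - 10*l)
t(12) - 355*y(m(D(5, 3))) = -15 - 355*(-70 - 10*(3 - 4)) = -15 - 355*(-70 - 10*(-1)) = -15 - 355*(-70 + 10) = -15 - 355*(-60) = -15 + 21300 = 21285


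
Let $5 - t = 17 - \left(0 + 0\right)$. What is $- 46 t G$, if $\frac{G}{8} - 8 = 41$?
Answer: $216384$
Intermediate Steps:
$G = 392$ ($G = 64 + 8 \cdot 41 = 64 + 328 = 392$)
$t = -12$ ($t = 5 - \left(17 - \left(0 + 0\right)\right) = 5 - \left(17 - 0\right) = 5 - \left(17 + 0\right) = 5 - 17 = -12$)
$- 46 t G = \left(-46\right) \left(-12\right) 392 = 552 \cdot 392 = 216384$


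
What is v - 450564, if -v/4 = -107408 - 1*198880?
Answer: 774588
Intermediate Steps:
v = 1225152 (v = -4*(-107408 - 1*198880) = -4*(-107408 - 198880) = -4*(-306288) = 1225152)
v - 450564 = 1225152 - 450564 = 774588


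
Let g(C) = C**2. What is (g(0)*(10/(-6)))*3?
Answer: 0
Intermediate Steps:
(g(0)*(10/(-6)))*3 = (0**2*(10/(-6)))*3 = (0*(10*(-1/6)))*3 = (0*(-5/3))*3 = 0*3 = 0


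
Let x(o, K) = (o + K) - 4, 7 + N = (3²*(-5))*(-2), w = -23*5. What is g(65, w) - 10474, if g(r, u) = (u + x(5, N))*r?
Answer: -12489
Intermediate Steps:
w = -115
N = 83 (N = -7 + (3²*(-5))*(-2) = -7 + (9*(-5))*(-2) = -7 - 45*(-2) = -7 + 90 = 83)
x(o, K) = -4 + K + o (x(o, K) = (K + o) - 4 = -4 + K + o)
g(r, u) = r*(84 + u) (g(r, u) = (u + (-4 + 83 + 5))*r = (u + 84)*r = (84 + u)*r = r*(84 + u))
g(65, w) - 10474 = 65*(84 - 115) - 10474 = 65*(-31) - 10474 = -2015 - 10474 = -12489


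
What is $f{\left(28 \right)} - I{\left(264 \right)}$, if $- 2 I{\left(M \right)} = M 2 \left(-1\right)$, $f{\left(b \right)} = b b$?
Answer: $520$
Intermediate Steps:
$f{\left(b \right)} = b^{2}$
$I{\left(M \right)} = M$ ($I{\left(M \right)} = - \frac{M 2 \left(-1\right)}{2} = - \frac{2 M \left(-1\right)}{2} = - \frac{\left(-2\right) M}{2} = M$)
$f{\left(28 \right)} - I{\left(264 \right)} = 28^{2} - 264 = 784 - 264 = 520$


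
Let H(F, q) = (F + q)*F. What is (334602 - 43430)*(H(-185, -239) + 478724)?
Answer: 162230556208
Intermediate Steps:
H(F, q) = F*(F + q)
(334602 - 43430)*(H(-185, -239) + 478724) = (334602 - 43430)*(-185*(-185 - 239) + 478724) = 291172*(-185*(-424) + 478724) = 291172*(78440 + 478724) = 291172*557164 = 162230556208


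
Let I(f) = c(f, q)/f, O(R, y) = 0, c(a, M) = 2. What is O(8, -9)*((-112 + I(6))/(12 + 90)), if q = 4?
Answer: 0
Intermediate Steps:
I(f) = 2/f
O(8, -9)*((-112 + I(6))/(12 + 90)) = 0*((-112 + 2/6)/(12 + 90)) = 0*((-112 + 2*(⅙))/102) = 0*((-112 + ⅓)*(1/102)) = 0*(-335/3*1/102) = 0*(-335/306) = 0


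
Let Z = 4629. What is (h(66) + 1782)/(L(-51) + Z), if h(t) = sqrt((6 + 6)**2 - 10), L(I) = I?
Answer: 297/763 + sqrt(134)/4578 ≈ 0.39178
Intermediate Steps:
h(t) = sqrt(134) (h(t) = sqrt(12**2 - 10) = sqrt(144 - 10) = sqrt(134))
(h(66) + 1782)/(L(-51) + Z) = (sqrt(134) + 1782)/(-51 + 4629) = (1782 + sqrt(134))/4578 = (1782 + sqrt(134))*(1/4578) = 297/763 + sqrt(134)/4578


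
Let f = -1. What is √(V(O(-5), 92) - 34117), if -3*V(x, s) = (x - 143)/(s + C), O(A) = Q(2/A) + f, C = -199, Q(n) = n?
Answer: I*√87887403735/1605 ≈ 184.71*I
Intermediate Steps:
O(A) = -1 + 2/A (O(A) = 2/A - 1 = -1 + 2/A)
V(x, s) = -(-143 + x)/(3*(-199 + s)) (V(x, s) = -(x - 143)/(3*(s - 199)) = -(-143 + x)/(3*(-199 + s)))
√(V(O(-5), 92) - 34117) = √((143 - (2 - 1*(-5))/(-5))/(3*(-199 + 92)) - 34117) = √((⅓)*(143 - (-1)*(2 + 5)/5)/(-107) - 34117) = √((⅓)*(-1/107)*(143 - (-1)*7/5) - 34117) = √((⅓)*(-1/107)*(143 - 1*(-7/5)) - 34117) = √((⅓)*(-1/107)*(143 + 7/5) - 34117) = √((⅓)*(-1/107)*(722/5) - 34117) = √(-722/1605 - 34117) = √(-54758507/1605) = I*√87887403735/1605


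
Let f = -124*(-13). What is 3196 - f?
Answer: 1584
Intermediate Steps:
f = 1612
3196 - f = 3196 - 1*1612 = 3196 - 1612 = 1584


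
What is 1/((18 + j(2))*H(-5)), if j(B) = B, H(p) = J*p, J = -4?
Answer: 1/400 ≈ 0.0025000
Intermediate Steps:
H(p) = -4*p
1/((18 + j(2))*H(-5)) = 1/((18 + 2)*(-4*(-5))) = 1/(20*20) = 1/400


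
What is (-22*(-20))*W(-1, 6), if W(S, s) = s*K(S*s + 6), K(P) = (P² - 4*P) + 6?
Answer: 15840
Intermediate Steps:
K(P) = 6 + P² - 4*P
W(S, s) = s*(-18 + (6 + S*s)² - 4*S*s) (W(S, s) = s*(6 + (S*s + 6)² - 4*(S*s + 6)) = s*(6 + (6 + S*s)² - 4*(6 + S*s)) = s*(6 + (6 + S*s)² + (-24 - 4*S*s)) = s*(-18 + (6 + S*s)² - 4*S*s))
(-22*(-20))*W(-1, 6) = (-22*(-20))*(6*(-18 + (6 - 1*6)² - 4*(-1)*6)) = 440*(6*(-18 + (6 - 6)² + 24)) = 440*(6*(-18 + 0² + 24)) = 440*(6*(-18 + 0 + 24)) = 440*(6*6) = 440*36 = 15840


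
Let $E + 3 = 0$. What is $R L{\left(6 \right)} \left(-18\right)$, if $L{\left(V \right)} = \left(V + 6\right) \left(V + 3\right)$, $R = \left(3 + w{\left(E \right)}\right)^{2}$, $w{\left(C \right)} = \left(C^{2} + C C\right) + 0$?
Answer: $-857304$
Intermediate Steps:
$E = -3$ ($E = -3 + 0 = -3$)
$w{\left(C \right)} = 2 C^{2}$ ($w{\left(C \right)} = \left(C^{2} + C^{2}\right) + 0 = 2 C^{2} + 0 = 2 C^{2}$)
$R = 441$ ($R = \left(3 + 2 \left(-3\right)^{2}\right)^{2} = \left(3 + 2 \cdot 9\right)^{2} = \left(3 + 18\right)^{2} = 21^{2} = 441$)
$L{\left(V \right)} = \left(3 + V\right) \left(6 + V\right)$ ($L{\left(V \right)} = \left(6 + V\right) \left(3 + V\right) = \left(3 + V\right) \left(6 + V\right)$)
$R L{\left(6 \right)} \left(-18\right) = 441 \left(18 + 6^{2} + 9 \cdot 6\right) \left(-18\right) = 441 \left(18 + 36 + 54\right) \left(-18\right) = 441 \cdot 108 \left(-18\right) = 47628 \left(-18\right) = -857304$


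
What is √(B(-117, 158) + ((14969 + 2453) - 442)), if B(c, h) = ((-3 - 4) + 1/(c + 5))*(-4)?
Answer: 5*√133343/14 ≈ 130.41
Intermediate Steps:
B(c, h) = 28 - 4/(5 + c) (B(c, h) = (-7 + 1/(5 + c))*(-4) = 28 - 4/(5 + c))
√(B(-117, 158) + ((14969 + 2453) - 442)) = √(4*(34 + 7*(-117))/(5 - 117) + ((14969 + 2453) - 442)) = √(4*(34 - 819)/(-112) + (17422 - 442)) = √(4*(-1/112)*(-785) + 16980) = √(785/28 + 16980) = √(476225/28) = 5*√133343/14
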